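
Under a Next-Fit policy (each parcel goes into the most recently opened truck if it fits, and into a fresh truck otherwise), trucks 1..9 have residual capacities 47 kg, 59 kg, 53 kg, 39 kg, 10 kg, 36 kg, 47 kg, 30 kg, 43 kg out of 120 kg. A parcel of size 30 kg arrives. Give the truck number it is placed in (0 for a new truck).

9

Next-Fit only looks at truck 9, which has 43 kg free.
30 kg fits there.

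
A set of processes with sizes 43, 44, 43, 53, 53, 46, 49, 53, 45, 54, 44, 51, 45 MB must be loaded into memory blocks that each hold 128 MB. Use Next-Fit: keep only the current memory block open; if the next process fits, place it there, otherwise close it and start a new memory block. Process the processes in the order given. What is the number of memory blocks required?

memory block 1: place 43 MB, 85 MB left
memory block 1: place 44 MB, 41 MB left
memory block 2: place 43 MB, 85 MB left
memory block 2: place 53 MB, 32 MB left
memory block 3: place 53 MB, 75 MB left
memory block 3: place 46 MB, 29 MB left
memory block 4: place 49 MB, 79 MB left
memory block 4: place 53 MB, 26 MB left
memory block 5: place 45 MB, 83 MB left
memory block 5: place 54 MB, 29 MB left
memory block 6: place 44 MB, 84 MB left
memory block 6: place 51 MB, 33 MB left
memory block 7: place 45 MB, 83 MB left
Final memory blocks: [43,44] [43,53] [53,46] [49,53] [45,54] [44,51] [45].

7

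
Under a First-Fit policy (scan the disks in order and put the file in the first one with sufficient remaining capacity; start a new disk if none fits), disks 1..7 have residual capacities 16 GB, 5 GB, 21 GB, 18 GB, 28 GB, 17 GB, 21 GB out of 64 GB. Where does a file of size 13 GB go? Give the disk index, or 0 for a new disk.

Disks with room: disk 1 (16 GB), disk 3 (21 GB), disk 4 (18 GB), disk 5 (28 GB), disk 6 (17 GB), disk 7 (21 GB).
The first with room is disk 1.

1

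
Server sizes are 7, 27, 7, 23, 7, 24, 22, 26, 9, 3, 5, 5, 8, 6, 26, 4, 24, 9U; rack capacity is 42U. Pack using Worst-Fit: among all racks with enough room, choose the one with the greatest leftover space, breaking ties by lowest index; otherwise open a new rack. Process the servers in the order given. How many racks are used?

Put 7U in rack 1; 35U remain.
Put 27U in rack 1; 8U remain.
Put 7U in rack 1; 1U remain.
Put 23U in rack 2; 19U remain.
Put 7U in rack 2; 12U remain.
Put 24U in rack 3; 18U remain.
Put 22U in rack 4; 20U remain.
Put 26U in rack 5; 16U remain.
Put 9U in rack 4; 11U remain.
Put 3U in rack 3; 15U remain.
Put 5U in rack 5; 11U remain.
Put 5U in rack 3; 10U remain.
Put 8U in rack 2; 4U remain.
Put 6U in rack 4; 5U remain.
Put 26U in rack 6; 16U remain.
Put 4U in rack 6; 12U remain.
Put 24U in rack 7; 18U remain.
Put 9U in rack 7; 9U remain.
Final racks: [7,27,7] [23,7,8] [24,3,5] [22,9,6] [26,5] [26,4] [24,9].

7 racks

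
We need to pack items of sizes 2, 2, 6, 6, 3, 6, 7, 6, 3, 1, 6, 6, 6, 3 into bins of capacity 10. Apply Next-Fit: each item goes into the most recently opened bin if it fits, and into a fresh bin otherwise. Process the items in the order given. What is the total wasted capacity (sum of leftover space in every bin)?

17

2 → bin 1 (remaining 8)
2 → bin 1 (remaining 6)
6 → bin 1 (remaining 0)
6 → bin 2 (remaining 4)
3 → bin 2 (remaining 1)
6 → bin 3 (remaining 4)
7 → bin 4 (remaining 3)
6 → bin 5 (remaining 4)
3 → bin 5 (remaining 1)
1 → bin 5 (remaining 0)
6 → bin 6 (remaining 4)
6 → bin 7 (remaining 4)
6 → bin 8 (remaining 4)
3 → bin 8 (remaining 1)
8 bins × 10 = 80; used 63; unused 17.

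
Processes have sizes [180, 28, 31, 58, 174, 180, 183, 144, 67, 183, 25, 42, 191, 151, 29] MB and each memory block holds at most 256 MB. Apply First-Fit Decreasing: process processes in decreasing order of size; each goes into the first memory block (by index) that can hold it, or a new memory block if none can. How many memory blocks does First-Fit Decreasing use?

Sorted descending: 191, 183, 183, 180, 180, 174, 151, 144, 67, 58, 42, 31, 29, 28, 25.
Put 191 MB in memory block 1; 65 MB remain.
Put 183 MB in memory block 2; 73 MB remain.
Put 183 MB in memory block 3; 73 MB remain.
Put 180 MB in memory block 4; 76 MB remain.
Put 180 MB in memory block 5; 76 MB remain.
Put 174 MB in memory block 6; 82 MB remain.
Put 151 MB in memory block 7; 105 MB remain.
Put 144 MB in memory block 8; 112 MB remain.
Put 67 MB in memory block 2; 6 MB remain.
Put 58 MB in memory block 1; 7 MB remain.
Put 42 MB in memory block 3; 31 MB remain.
Put 31 MB in memory block 3; 0 MB remain.
Put 29 MB in memory block 4; 47 MB remain.
Put 28 MB in memory block 4; 19 MB remain.
Put 25 MB in memory block 5; 51 MB remain.
Final memory blocks: [191,58] [183,67] [183,42,31] [180,29,28] [180,25] [174] [151] [144].

8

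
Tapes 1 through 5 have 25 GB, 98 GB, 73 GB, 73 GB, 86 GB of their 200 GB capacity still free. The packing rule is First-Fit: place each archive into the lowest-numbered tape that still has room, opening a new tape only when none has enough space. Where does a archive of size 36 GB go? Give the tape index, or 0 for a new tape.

2

Tapes with room: tape 2 (98 GB), tape 3 (73 GB), tape 4 (73 GB), tape 5 (86 GB).
The first with room is tape 2.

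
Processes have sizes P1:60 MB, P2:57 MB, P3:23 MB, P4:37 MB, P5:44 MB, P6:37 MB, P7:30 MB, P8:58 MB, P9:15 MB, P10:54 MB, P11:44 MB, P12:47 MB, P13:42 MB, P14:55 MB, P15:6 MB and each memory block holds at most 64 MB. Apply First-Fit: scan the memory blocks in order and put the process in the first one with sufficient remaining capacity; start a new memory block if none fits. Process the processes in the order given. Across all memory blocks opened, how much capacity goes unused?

memory block 1: place P1 (60 MB), 4 MB left
memory block 2: place P2 (57 MB), 7 MB left
memory block 3: place P3 (23 MB), 41 MB left
memory block 3: place P4 (37 MB), 4 MB left
memory block 4: place P5 (44 MB), 20 MB left
memory block 5: place P6 (37 MB), 27 MB left
memory block 6: place P7 (30 MB), 34 MB left
memory block 7: place P8 (58 MB), 6 MB left
memory block 4: place P9 (15 MB), 5 MB left
memory block 8: place P10 (54 MB), 10 MB left
memory block 9: place P11 (44 MB), 20 MB left
memory block 10: place P12 (47 MB), 17 MB left
memory block 11: place P13 (42 MB), 22 MB left
memory block 12: place P14 (55 MB), 9 MB left
memory block 2: place P15 (6 MB), 1 MB left
12 memory blocks × 64 MB = 768 MB; used 609 MB; unused 159 MB.

159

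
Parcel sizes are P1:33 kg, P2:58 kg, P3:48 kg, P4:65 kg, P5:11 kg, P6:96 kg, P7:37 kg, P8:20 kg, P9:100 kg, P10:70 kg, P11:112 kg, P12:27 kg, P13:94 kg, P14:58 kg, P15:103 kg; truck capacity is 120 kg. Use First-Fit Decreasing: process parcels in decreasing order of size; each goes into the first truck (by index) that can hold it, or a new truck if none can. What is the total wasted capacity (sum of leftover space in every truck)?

148

Sorted descending: 112, 103, 100, 96, 94, 70, 65, 58, 58, 48, 37, 33, 27, 20, 11.
truck 1: place 112 kg, 8 kg left
truck 2: place 103 kg, 17 kg left
truck 3: place 100 kg, 20 kg left
truck 4: place 96 kg, 24 kg left
truck 5: place 94 kg, 26 kg left
truck 6: place 70 kg, 50 kg left
truck 7: place 65 kg, 55 kg left
truck 8: place 58 kg, 62 kg left
truck 8: place 58 kg, 4 kg left
truck 6: place 48 kg, 2 kg left
truck 7: place 37 kg, 18 kg left
truck 9: place 33 kg, 87 kg left
truck 9: place 27 kg, 60 kg left
truck 3: place 20 kg, 0 kg left
truck 2: place 11 kg, 6 kg left
9 trucks × 120 kg = 1080 kg; used 932 kg; unused 148 kg.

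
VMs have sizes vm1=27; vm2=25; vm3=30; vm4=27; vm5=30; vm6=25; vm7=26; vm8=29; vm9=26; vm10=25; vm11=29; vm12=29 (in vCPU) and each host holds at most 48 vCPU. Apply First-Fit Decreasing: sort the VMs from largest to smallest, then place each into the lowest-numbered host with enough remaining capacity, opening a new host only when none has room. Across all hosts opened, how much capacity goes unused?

248

Sorted descending: 30, 30, 29, 29, 29, 27, 27, 26, 26, 25, 25, 25.
host 1: place 30 vCPU, 18 vCPU left
host 2: place 30 vCPU, 18 vCPU left
host 3: place 29 vCPU, 19 vCPU left
host 4: place 29 vCPU, 19 vCPU left
host 5: place 29 vCPU, 19 vCPU left
host 6: place 27 vCPU, 21 vCPU left
host 7: place 27 vCPU, 21 vCPU left
host 8: place 26 vCPU, 22 vCPU left
host 9: place 26 vCPU, 22 vCPU left
host 10: place 25 vCPU, 23 vCPU left
host 11: place 25 vCPU, 23 vCPU left
host 12: place 25 vCPU, 23 vCPU left
12 hosts × 48 vCPU = 576 vCPU; used 328 vCPU; unused 248 vCPU.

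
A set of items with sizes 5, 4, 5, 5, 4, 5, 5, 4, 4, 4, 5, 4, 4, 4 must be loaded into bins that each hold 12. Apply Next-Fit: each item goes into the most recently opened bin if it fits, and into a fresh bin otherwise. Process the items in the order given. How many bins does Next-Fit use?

5 → bin 1 (remaining 7)
4 → bin 1 (remaining 3)
5 → bin 2 (remaining 7)
5 → bin 2 (remaining 2)
4 → bin 3 (remaining 8)
5 → bin 3 (remaining 3)
5 → bin 4 (remaining 7)
4 → bin 4 (remaining 3)
4 → bin 5 (remaining 8)
4 → bin 5 (remaining 4)
5 → bin 6 (remaining 7)
4 → bin 6 (remaining 3)
4 → bin 7 (remaining 8)
4 → bin 7 (remaining 4)

7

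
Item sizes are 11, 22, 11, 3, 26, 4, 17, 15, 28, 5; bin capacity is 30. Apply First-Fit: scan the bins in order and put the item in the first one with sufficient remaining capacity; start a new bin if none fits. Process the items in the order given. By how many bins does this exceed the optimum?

First-Fit: [11,11,3,4] [22,5] [26] [17] [15] [28] → 6 bins.
Total size 142; any packing needs at least ⌈142/30⌉ = 5 bins.
An optimal packing achieves that bound: [28] [26,4] [22,5,3] [17,11] [15,11] → 5 bins.
Excess: 6 − 5 = 1.

1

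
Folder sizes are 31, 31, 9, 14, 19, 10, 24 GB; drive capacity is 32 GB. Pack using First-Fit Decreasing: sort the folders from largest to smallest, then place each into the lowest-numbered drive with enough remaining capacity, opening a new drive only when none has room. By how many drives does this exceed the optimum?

0

First-Fit Decreasing: [31] [31] [24] [19,10] [14,9] → 5 drives.
Total size 138 GB; any packing needs at least ⌈138/32⌉ = 5 drives.
So 5 is already optimal.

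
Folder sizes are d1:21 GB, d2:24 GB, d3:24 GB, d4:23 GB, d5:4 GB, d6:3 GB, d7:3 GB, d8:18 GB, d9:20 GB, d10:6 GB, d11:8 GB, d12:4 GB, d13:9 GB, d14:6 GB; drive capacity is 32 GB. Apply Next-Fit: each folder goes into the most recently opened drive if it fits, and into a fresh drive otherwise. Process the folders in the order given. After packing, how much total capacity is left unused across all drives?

51

d1 (21 GB) → drive 1 (remaining 11 GB)
d2 (24 GB) → drive 2 (remaining 8 GB)
d3 (24 GB) → drive 3 (remaining 8 GB)
d4 (23 GB) → drive 4 (remaining 9 GB)
d5 (4 GB) → drive 4 (remaining 5 GB)
d6 (3 GB) → drive 4 (remaining 2 GB)
d7 (3 GB) → drive 5 (remaining 29 GB)
d8 (18 GB) → drive 5 (remaining 11 GB)
d9 (20 GB) → drive 6 (remaining 12 GB)
d10 (6 GB) → drive 6 (remaining 6 GB)
d11 (8 GB) → drive 7 (remaining 24 GB)
d12 (4 GB) → drive 7 (remaining 20 GB)
d13 (9 GB) → drive 7 (remaining 11 GB)
d14 (6 GB) → drive 7 (remaining 5 GB)
7 drives × 32 GB = 224 GB; used 173 GB; unused 51 GB.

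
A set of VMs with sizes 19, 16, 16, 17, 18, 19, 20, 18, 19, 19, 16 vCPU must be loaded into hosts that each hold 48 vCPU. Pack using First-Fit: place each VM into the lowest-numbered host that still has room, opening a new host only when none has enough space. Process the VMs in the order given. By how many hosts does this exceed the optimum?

1

First-Fit: [19,16] [16,17] [18,19] [20,18] [19,19] [16] → 6 hosts.
Total size 197 vCPU; any packing needs at least ⌈197/48⌉ = 5 hosts.
An optimal packing achieves that bound: [20,19] [19,19] [19,18] [18,17] [16,16,16] → 5 hosts.
Excess: 6 − 5 = 1.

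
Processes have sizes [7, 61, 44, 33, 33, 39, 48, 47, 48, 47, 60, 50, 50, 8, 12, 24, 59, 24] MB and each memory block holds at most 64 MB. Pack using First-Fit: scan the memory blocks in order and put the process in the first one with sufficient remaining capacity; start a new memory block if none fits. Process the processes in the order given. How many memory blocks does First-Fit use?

Put 7 MB in memory block 1; 57 MB remain.
Put 61 MB in memory block 2; 3 MB remain.
Put 44 MB in memory block 1; 13 MB remain.
Put 33 MB in memory block 3; 31 MB remain.
Put 33 MB in memory block 4; 31 MB remain.
Put 39 MB in memory block 5; 25 MB remain.
Put 48 MB in memory block 6; 16 MB remain.
Put 47 MB in memory block 7; 17 MB remain.
Put 48 MB in memory block 8; 16 MB remain.
Put 47 MB in memory block 9; 17 MB remain.
Put 60 MB in memory block 10; 4 MB remain.
Put 50 MB in memory block 11; 14 MB remain.
Put 50 MB in memory block 12; 14 MB remain.
Put 8 MB in memory block 1; 5 MB remain.
Put 12 MB in memory block 3; 19 MB remain.
Put 24 MB in memory block 4; 7 MB remain.
Put 59 MB in memory block 13; 5 MB remain.
Put 24 MB in memory block 5; 1 MB remain.
Final memory blocks: [7,44,8] [61] [33,12] [33,24] [39,24] [48] [47] [48] [47] [60] [50] [50] [59].

13 memory blocks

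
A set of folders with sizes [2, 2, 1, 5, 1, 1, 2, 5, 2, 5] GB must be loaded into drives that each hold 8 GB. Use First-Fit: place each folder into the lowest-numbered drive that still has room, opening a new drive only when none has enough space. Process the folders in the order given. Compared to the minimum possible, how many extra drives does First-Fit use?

First-Fit: [2,2,1,1,1] [5,2] [5,2] [5] → 4 drives.
Total size 26 GB; any packing needs at least ⌈26/8⌉ = 4 drives.
So 4 is already optimal.

0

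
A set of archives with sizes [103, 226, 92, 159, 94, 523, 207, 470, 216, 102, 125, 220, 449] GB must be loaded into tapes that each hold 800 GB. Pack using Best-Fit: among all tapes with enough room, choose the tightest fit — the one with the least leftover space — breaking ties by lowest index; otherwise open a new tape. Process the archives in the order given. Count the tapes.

4

Put 103 GB in tape 1; 697 GB remain.
Put 226 GB in tape 1; 471 GB remain.
Put 92 GB in tape 1; 379 GB remain.
Put 159 GB in tape 1; 220 GB remain.
Put 94 GB in tape 1; 126 GB remain.
Put 523 GB in tape 2; 277 GB remain.
Put 207 GB in tape 2; 70 GB remain.
Put 470 GB in tape 3; 330 GB remain.
Put 216 GB in tape 3; 114 GB remain.
Put 102 GB in tape 3; 12 GB remain.
Put 125 GB in tape 1; 1 GB remain.
Put 220 GB in tape 4; 580 GB remain.
Put 449 GB in tape 4; 131 GB remain.
Final tapes: [103,226,92,159,94,125] [523,207] [470,216,102] [220,449].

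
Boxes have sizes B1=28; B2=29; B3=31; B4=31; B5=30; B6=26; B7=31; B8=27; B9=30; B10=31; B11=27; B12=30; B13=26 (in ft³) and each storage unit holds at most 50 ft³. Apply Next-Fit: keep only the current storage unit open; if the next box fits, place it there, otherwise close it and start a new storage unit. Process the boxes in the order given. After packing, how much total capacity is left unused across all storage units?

273

B1 (28 ft³) → storage unit 1 (remaining 22 ft³)
B2 (29 ft³) → storage unit 2 (remaining 21 ft³)
B3 (31 ft³) → storage unit 3 (remaining 19 ft³)
B4 (31 ft³) → storage unit 4 (remaining 19 ft³)
B5 (30 ft³) → storage unit 5 (remaining 20 ft³)
B6 (26 ft³) → storage unit 6 (remaining 24 ft³)
B7 (31 ft³) → storage unit 7 (remaining 19 ft³)
B8 (27 ft³) → storage unit 8 (remaining 23 ft³)
B9 (30 ft³) → storage unit 9 (remaining 20 ft³)
B10 (31 ft³) → storage unit 10 (remaining 19 ft³)
B11 (27 ft³) → storage unit 11 (remaining 23 ft³)
B12 (30 ft³) → storage unit 12 (remaining 20 ft³)
B13 (26 ft³) → storage unit 13 (remaining 24 ft³)
13 storage units × 50 ft³ = 650 ft³; used 377 ft³; unused 273 ft³.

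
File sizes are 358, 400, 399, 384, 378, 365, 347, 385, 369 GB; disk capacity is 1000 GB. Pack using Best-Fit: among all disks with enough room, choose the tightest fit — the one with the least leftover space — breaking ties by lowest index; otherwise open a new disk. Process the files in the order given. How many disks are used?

5

Put 358 GB in disk 1; 642 GB remain.
Put 400 GB in disk 1; 242 GB remain.
Put 399 GB in disk 2; 601 GB remain.
Put 384 GB in disk 2; 217 GB remain.
Put 378 GB in disk 3; 622 GB remain.
Put 365 GB in disk 3; 257 GB remain.
Put 347 GB in disk 4; 653 GB remain.
Put 385 GB in disk 4; 268 GB remain.
Put 369 GB in disk 5; 631 GB remain.
Final disks: [358,400] [399,384] [378,365] [347,385] [369].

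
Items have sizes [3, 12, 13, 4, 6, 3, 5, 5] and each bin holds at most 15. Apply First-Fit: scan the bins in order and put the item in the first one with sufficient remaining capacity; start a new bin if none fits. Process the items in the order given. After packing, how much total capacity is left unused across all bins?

bin 1: place 3, 12 left
bin 1: place 12, 0 left
bin 2: place 13, 2 left
bin 3: place 4, 11 left
bin 3: place 6, 5 left
bin 3: place 3, 2 left
bin 4: place 5, 10 left
bin 4: place 5, 5 left
4 bins × 15 = 60; used 51; unused 9.

9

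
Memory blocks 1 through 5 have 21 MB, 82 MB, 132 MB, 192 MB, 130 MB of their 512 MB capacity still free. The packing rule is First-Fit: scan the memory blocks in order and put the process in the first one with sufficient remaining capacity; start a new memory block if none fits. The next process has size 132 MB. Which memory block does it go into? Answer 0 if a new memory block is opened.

3

Memory blocks with room: memory block 3 (132 MB), memory block 4 (192 MB).
The first with room is memory block 3.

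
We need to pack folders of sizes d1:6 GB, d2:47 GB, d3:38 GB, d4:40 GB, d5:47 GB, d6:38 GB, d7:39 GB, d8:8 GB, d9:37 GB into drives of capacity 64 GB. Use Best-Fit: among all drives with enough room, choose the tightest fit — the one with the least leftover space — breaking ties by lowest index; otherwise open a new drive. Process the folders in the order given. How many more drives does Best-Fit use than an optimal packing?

Best-Fit: [6,47,8] [38] [40] [47] [38] [39] [37] → 7 drives.
7 folders exceed 32 GB (half the capacity), and no two of those can share a drive, so at least 7 drives are needed.
So 7 is already optimal.

0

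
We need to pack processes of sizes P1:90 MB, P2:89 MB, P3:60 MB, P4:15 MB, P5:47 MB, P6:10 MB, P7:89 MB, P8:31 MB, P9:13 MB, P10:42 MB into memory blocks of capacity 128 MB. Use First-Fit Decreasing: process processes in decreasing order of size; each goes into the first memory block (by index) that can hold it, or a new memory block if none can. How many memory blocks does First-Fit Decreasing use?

Sorted descending: 90, 89, 89, 60, 47, 42, 31, 15, 13, 10.
90 MB → memory block 1 (remaining 38 MB)
89 MB → memory block 2 (remaining 39 MB)
89 MB → memory block 3 (remaining 39 MB)
60 MB → memory block 4 (remaining 68 MB)
47 MB → memory block 4 (remaining 21 MB)
42 MB → memory block 5 (remaining 86 MB)
31 MB → memory block 1 (remaining 7 MB)
15 MB → memory block 2 (remaining 24 MB)
13 MB → memory block 2 (remaining 11 MB)
10 MB → memory block 2 (remaining 1 MB)

5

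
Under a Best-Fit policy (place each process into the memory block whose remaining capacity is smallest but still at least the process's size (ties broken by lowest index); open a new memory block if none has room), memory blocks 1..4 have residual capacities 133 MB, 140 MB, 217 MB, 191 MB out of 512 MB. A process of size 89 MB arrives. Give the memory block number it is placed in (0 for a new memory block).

1

Memory blocks with room: memory block 1 (133 MB), memory block 2 (140 MB), memory block 3 (217 MB), memory block 4 (191 MB).
Tightest fit is memory block 1 with 133 MB free.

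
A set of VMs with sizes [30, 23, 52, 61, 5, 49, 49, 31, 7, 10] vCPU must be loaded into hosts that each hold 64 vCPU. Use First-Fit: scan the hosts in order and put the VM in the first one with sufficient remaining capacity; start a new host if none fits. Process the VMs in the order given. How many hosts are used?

Put 30 vCPU in host 1; 34 vCPU remain.
Put 23 vCPU in host 1; 11 vCPU remain.
Put 52 vCPU in host 2; 12 vCPU remain.
Put 61 vCPU in host 3; 3 vCPU remain.
Put 5 vCPU in host 1; 6 vCPU remain.
Put 49 vCPU in host 4; 15 vCPU remain.
Put 49 vCPU in host 5; 15 vCPU remain.
Put 31 vCPU in host 6; 33 vCPU remain.
Put 7 vCPU in host 2; 5 vCPU remain.
Put 10 vCPU in host 4; 5 vCPU remain.

6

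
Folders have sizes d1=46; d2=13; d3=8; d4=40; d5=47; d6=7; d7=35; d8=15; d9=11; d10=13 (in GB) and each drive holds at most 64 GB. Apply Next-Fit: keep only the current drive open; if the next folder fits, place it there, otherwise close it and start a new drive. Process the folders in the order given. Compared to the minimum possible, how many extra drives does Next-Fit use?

Next-Fit: [46,13] [8,40] [47,7] [35,15,11] [13] → 5 drives.
Total size 235 GB; any packing needs at least ⌈235/64⌉ = 4 drives.
An optimal packing achieves that bound: [47,15] [46,13] [40,13,11] [35,8,7] → 4 drives.
Excess: 5 − 4 = 1.

1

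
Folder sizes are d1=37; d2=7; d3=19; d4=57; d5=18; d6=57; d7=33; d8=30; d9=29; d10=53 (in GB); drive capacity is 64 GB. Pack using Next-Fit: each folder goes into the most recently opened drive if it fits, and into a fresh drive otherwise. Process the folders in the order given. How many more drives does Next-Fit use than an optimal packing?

1

Next-Fit: [37,7,19] [57] [18] [57] [33,30] [29] [53] → 7 drives.
Total size 340 GB; any packing needs at least ⌈340/64⌉ = 6 drives.
An optimal packing achieves that bound: [57,7] [57] [53] [37,19] [33,30] [29,18] → 6 drives.
Excess: 7 − 6 = 1.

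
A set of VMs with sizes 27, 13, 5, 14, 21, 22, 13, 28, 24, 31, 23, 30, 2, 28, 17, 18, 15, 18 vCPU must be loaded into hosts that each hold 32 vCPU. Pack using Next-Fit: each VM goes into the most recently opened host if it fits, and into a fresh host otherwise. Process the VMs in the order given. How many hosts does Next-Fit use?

host 1: place 27 vCPU, 5 vCPU left
host 2: place 13 vCPU, 19 vCPU left
host 2: place 5 vCPU, 14 vCPU left
host 2: place 14 vCPU, 0 vCPU left
host 3: place 21 vCPU, 11 vCPU left
host 4: place 22 vCPU, 10 vCPU left
host 5: place 13 vCPU, 19 vCPU left
host 6: place 28 vCPU, 4 vCPU left
host 7: place 24 vCPU, 8 vCPU left
host 8: place 31 vCPU, 1 vCPU left
host 9: place 23 vCPU, 9 vCPU left
host 10: place 30 vCPU, 2 vCPU left
host 10: place 2 vCPU, 0 vCPU left
host 11: place 28 vCPU, 4 vCPU left
host 12: place 17 vCPU, 15 vCPU left
host 13: place 18 vCPU, 14 vCPU left
host 14: place 15 vCPU, 17 vCPU left
host 15: place 18 vCPU, 14 vCPU left
Final hosts: [27] [13,5,14] [21] [22] [13] [28] [24] [31] [23] [30,2] [28] [17] [18] [15] [18].

15 hosts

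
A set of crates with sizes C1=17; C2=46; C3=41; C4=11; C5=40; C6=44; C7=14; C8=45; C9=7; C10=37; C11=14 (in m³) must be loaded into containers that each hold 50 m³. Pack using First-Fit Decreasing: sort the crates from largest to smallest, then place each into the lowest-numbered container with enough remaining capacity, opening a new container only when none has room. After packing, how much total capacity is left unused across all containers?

34

Sorted descending: 46, 45, 44, 41, 40, 37, 17, 14, 14, 11, 7.
container 1: place 46 m³, 4 m³ left
container 2: place 45 m³, 5 m³ left
container 3: place 44 m³, 6 m³ left
container 4: place 41 m³, 9 m³ left
container 5: place 40 m³, 10 m³ left
container 6: place 37 m³, 13 m³ left
container 7: place 17 m³, 33 m³ left
container 7: place 14 m³, 19 m³ left
container 7: place 14 m³, 5 m³ left
container 6: place 11 m³, 2 m³ left
container 4: place 7 m³, 2 m³ left
7 containers × 50 m³ = 350 m³; used 316 m³; unused 34 m³.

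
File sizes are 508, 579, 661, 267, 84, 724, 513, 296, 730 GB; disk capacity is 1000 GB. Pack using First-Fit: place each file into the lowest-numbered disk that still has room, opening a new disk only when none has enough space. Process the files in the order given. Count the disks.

508 GB → disk 1 (remaining 492 GB)
579 GB → disk 2 (remaining 421 GB)
661 GB → disk 3 (remaining 339 GB)
267 GB → disk 1 (remaining 225 GB)
84 GB → disk 1 (remaining 141 GB)
724 GB → disk 4 (remaining 276 GB)
513 GB → disk 5 (remaining 487 GB)
296 GB → disk 2 (remaining 125 GB)
730 GB → disk 6 (remaining 270 GB)
Final disks: [508,267,84] [579,296] [661] [724] [513] [730].

6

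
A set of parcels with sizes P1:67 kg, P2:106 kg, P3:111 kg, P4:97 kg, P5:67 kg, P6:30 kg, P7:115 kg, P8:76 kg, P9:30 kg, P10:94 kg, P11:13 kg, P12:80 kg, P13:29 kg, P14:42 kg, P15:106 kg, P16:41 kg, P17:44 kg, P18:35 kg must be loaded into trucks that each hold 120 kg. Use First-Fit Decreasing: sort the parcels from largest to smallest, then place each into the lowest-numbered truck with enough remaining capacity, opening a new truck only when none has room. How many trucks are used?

11

Sorted descending: 115, 111, 106, 106, 97, 94, 80, 76, 67, 67, 44, 42, 41, 35, 30, 30, 29, 13.
truck 1: place 115 kg, 5 kg left
truck 2: place 111 kg, 9 kg left
truck 3: place 106 kg, 14 kg left
truck 4: place 106 kg, 14 kg left
truck 5: place 97 kg, 23 kg left
truck 6: place 94 kg, 26 kg left
truck 7: place 80 kg, 40 kg left
truck 8: place 76 kg, 44 kg left
truck 9: place 67 kg, 53 kg left
truck 10: place 67 kg, 53 kg left
truck 8: place 44 kg, 0 kg left
truck 9: place 42 kg, 11 kg left
truck 10: place 41 kg, 12 kg left
truck 7: place 35 kg, 5 kg left
truck 11: place 30 kg, 90 kg left
truck 11: place 30 kg, 60 kg left
truck 11: place 29 kg, 31 kg left
truck 3: place 13 kg, 1 kg left
Final trucks: [115] [111] [106,13] [106] [97] [94] [80,35] [76,44] [67,42] [67,41] [30,30,29].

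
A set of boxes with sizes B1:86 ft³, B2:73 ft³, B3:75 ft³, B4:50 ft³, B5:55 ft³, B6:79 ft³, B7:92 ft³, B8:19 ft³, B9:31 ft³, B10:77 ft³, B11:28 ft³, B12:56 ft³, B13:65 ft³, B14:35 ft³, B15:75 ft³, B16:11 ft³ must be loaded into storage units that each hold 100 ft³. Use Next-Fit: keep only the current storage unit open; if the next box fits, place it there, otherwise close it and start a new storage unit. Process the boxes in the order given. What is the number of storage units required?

B1 (86 ft³) → storage unit 1 (remaining 14 ft³)
B2 (73 ft³) → storage unit 2 (remaining 27 ft³)
B3 (75 ft³) → storage unit 3 (remaining 25 ft³)
B4 (50 ft³) → storage unit 4 (remaining 50 ft³)
B5 (55 ft³) → storage unit 5 (remaining 45 ft³)
B6 (79 ft³) → storage unit 6 (remaining 21 ft³)
B7 (92 ft³) → storage unit 7 (remaining 8 ft³)
B8 (19 ft³) → storage unit 8 (remaining 81 ft³)
B9 (31 ft³) → storage unit 8 (remaining 50 ft³)
B10 (77 ft³) → storage unit 9 (remaining 23 ft³)
B11 (28 ft³) → storage unit 10 (remaining 72 ft³)
B12 (56 ft³) → storage unit 10 (remaining 16 ft³)
B13 (65 ft³) → storage unit 11 (remaining 35 ft³)
B14 (35 ft³) → storage unit 11 (remaining 0 ft³)
B15 (75 ft³) → storage unit 12 (remaining 25 ft³)
B16 (11 ft³) → storage unit 12 (remaining 14 ft³)

12 storage units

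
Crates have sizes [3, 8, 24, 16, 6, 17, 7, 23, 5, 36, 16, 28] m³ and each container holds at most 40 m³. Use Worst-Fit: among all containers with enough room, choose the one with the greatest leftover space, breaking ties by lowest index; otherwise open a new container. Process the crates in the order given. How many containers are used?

6 containers

container 1: place 3 m³, 37 m³ left
container 1: place 8 m³, 29 m³ left
container 1: place 24 m³, 5 m³ left
container 2: place 16 m³, 24 m³ left
container 2: place 6 m³, 18 m³ left
container 2: place 17 m³, 1 m³ left
container 3: place 7 m³, 33 m³ left
container 3: place 23 m³, 10 m³ left
container 3: place 5 m³, 5 m³ left
container 4: place 36 m³, 4 m³ left
container 5: place 16 m³, 24 m³ left
container 6: place 28 m³, 12 m³ left
Final containers: [3,8,24] [16,6,17] [7,23,5] [36] [16] [28].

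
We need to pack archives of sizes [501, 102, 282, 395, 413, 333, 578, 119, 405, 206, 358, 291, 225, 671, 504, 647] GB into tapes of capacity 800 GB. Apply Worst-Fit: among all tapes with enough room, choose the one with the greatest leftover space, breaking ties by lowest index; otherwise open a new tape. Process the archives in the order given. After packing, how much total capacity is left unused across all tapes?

1170

tape 1: place 501 GB, 299 GB left
tape 1: place 102 GB, 197 GB left
tape 2: place 282 GB, 518 GB left
tape 2: place 395 GB, 123 GB left
tape 3: place 413 GB, 387 GB left
tape 3: place 333 GB, 54 GB left
tape 4: place 578 GB, 222 GB left
tape 4: place 119 GB, 103 GB left
tape 5: place 405 GB, 395 GB left
tape 5: place 206 GB, 189 GB left
tape 6: place 358 GB, 442 GB left
tape 6: place 291 GB, 151 GB left
tape 7: place 225 GB, 575 GB left
tape 8: place 671 GB, 129 GB left
tape 7: place 504 GB, 71 GB left
tape 9: place 647 GB, 153 GB left
9 tapes × 800 GB = 7200 GB; used 6030 GB; unused 1170 GB.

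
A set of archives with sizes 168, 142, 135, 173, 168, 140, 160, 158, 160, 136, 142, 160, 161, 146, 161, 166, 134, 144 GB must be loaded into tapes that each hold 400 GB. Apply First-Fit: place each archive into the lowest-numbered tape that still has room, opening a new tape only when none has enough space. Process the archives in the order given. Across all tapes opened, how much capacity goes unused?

846

168 GB → tape 1 (remaining 232 GB)
142 GB → tape 1 (remaining 90 GB)
135 GB → tape 2 (remaining 265 GB)
173 GB → tape 2 (remaining 92 GB)
168 GB → tape 3 (remaining 232 GB)
140 GB → tape 3 (remaining 92 GB)
160 GB → tape 4 (remaining 240 GB)
158 GB → tape 4 (remaining 82 GB)
160 GB → tape 5 (remaining 240 GB)
136 GB → tape 5 (remaining 104 GB)
142 GB → tape 6 (remaining 258 GB)
160 GB → tape 6 (remaining 98 GB)
161 GB → tape 7 (remaining 239 GB)
146 GB → tape 7 (remaining 93 GB)
161 GB → tape 8 (remaining 239 GB)
166 GB → tape 8 (remaining 73 GB)
134 GB → tape 9 (remaining 266 GB)
144 GB → tape 9 (remaining 122 GB)
9 tapes × 400 GB = 3600 GB; used 2754 GB; unused 846 GB.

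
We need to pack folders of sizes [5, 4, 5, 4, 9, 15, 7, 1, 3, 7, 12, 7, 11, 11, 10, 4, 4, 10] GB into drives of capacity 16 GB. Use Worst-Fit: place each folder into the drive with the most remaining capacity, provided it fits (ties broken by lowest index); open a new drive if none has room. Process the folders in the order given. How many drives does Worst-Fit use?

10

Put 5 GB in drive 1; 11 GB remain.
Put 4 GB in drive 1; 7 GB remain.
Put 5 GB in drive 1; 2 GB remain.
Put 4 GB in drive 2; 12 GB remain.
Put 9 GB in drive 2; 3 GB remain.
Put 15 GB in drive 3; 1 GB remain.
Put 7 GB in drive 4; 9 GB remain.
Put 1 GB in drive 4; 8 GB remain.
Put 3 GB in drive 4; 5 GB remain.
Put 7 GB in drive 5; 9 GB remain.
Put 12 GB in drive 6; 4 GB remain.
Put 7 GB in drive 5; 2 GB remain.
Put 11 GB in drive 7; 5 GB remain.
Put 11 GB in drive 8; 5 GB remain.
Put 10 GB in drive 9; 6 GB remain.
Put 4 GB in drive 9; 2 GB remain.
Put 4 GB in drive 4; 1 GB remain.
Put 10 GB in drive 10; 6 GB remain.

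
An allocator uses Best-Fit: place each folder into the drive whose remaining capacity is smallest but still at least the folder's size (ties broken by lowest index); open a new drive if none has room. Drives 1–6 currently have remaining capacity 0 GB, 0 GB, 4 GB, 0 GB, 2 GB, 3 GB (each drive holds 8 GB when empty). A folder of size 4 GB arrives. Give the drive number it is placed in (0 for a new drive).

3

Drives with room: drive 3 (4 GB).
Tightest fit is drive 3 with 4 GB free.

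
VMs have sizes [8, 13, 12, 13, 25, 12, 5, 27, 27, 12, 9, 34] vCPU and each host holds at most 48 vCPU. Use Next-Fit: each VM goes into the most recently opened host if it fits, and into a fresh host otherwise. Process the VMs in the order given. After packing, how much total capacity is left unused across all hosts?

8 vCPU → host 1 (remaining 40 vCPU)
13 vCPU → host 1 (remaining 27 vCPU)
12 vCPU → host 1 (remaining 15 vCPU)
13 vCPU → host 1 (remaining 2 vCPU)
25 vCPU → host 2 (remaining 23 vCPU)
12 vCPU → host 2 (remaining 11 vCPU)
5 vCPU → host 2 (remaining 6 vCPU)
27 vCPU → host 3 (remaining 21 vCPU)
27 vCPU → host 4 (remaining 21 vCPU)
12 vCPU → host 4 (remaining 9 vCPU)
9 vCPU → host 4 (remaining 0 vCPU)
34 vCPU → host 5 (remaining 14 vCPU)
5 hosts × 48 vCPU = 240 vCPU; used 197 vCPU; unused 43 vCPU.

43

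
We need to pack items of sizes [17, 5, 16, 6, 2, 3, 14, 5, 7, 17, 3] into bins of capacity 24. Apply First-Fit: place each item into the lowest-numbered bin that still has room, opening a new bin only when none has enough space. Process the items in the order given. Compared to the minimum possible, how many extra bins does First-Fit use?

First-Fit: [17,5,2] [16,6] [3,14,5] [7,17] [3] → 5 bins.
Total size 95; any packing needs at least ⌈95/24⌉ = 4 bins.
An optimal packing achieves that bound: [17,7] [17,6] [16,5,3] [14,5,3,2] → 4 bins.
Excess: 5 − 4 = 1.

1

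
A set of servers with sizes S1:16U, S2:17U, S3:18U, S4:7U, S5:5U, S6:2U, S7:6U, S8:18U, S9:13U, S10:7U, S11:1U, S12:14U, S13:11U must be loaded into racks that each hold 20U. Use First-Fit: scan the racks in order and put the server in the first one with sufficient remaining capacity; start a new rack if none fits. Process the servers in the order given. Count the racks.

Put S1 (16U) in rack 1; 4U remain.
Put S2 (17U) in rack 2; 3U remain.
Put S3 (18U) in rack 3; 2U remain.
Put S4 (7U) in rack 4; 13U remain.
Put S5 (5U) in rack 4; 8U remain.
Put S6 (2U) in rack 1; 2U remain.
Put S7 (6U) in rack 4; 2U remain.
Put S8 (18U) in rack 5; 2U remain.
Put S9 (13U) in rack 6; 7U remain.
Put S10 (7U) in rack 6; 0U remain.
Put S11 (1U) in rack 1; 1U remain.
Put S12 (14U) in rack 7; 6U remain.
Put S13 (11U) in rack 8; 9U remain.

8 racks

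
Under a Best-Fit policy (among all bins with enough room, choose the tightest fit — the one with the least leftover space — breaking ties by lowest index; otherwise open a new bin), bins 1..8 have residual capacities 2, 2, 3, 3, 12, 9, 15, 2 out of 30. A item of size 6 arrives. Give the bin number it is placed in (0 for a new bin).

Bins with room: bin 5 (12), bin 6 (9), bin 7 (15).
Tightest fit is bin 6 with 9 free.

6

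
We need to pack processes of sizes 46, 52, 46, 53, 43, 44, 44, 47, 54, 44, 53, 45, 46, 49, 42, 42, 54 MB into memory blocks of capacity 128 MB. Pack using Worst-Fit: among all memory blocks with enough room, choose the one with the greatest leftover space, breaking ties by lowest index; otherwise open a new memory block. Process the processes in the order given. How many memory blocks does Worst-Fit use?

9 memory blocks

memory block 1: place 46 MB, 82 MB left
memory block 1: place 52 MB, 30 MB left
memory block 2: place 46 MB, 82 MB left
memory block 2: place 53 MB, 29 MB left
memory block 3: place 43 MB, 85 MB left
memory block 3: place 44 MB, 41 MB left
memory block 4: place 44 MB, 84 MB left
memory block 4: place 47 MB, 37 MB left
memory block 5: place 54 MB, 74 MB left
memory block 5: place 44 MB, 30 MB left
memory block 6: place 53 MB, 75 MB left
memory block 6: place 45 MB, 30 MB left
memory block 7: place 46 MB, 82 MB left
memory block 7: place 49 MB, 33 MB left
memory block 8: place 42 MB, 86 MB left
memory block 8: place 42 MB, 44 MB left
memory block 9: place 54 MB, 74 MB left
Final memory blocks: [46,52] [46,53] [43,44] [44,47] [54,44] [53,45] [46,49] [42,42] [54].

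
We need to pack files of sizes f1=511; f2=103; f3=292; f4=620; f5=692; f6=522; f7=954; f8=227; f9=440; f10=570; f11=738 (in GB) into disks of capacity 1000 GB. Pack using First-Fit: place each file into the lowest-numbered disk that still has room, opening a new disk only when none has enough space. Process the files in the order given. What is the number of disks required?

7 disks

disk 1: place f1 (511 GB), 489 GB left
disk 1: place f2 (103 GB), 386 GB left
disk 1: place f3 (292 GB), 94 GB left
disk 2: place f4 (620 GB), 380 GB left
disk 3: place f5 (692 GB), 308 GB left
disk 4: place f6 (522 GB), 478 GB left
disk 5: place f7 (954 GB), 46 GB left
disk 2: place f8 (227 GB), 153 GB left
disk 4: place f9 (440 GB), 38 GB left
disk 6: place f10 (570 GB), 430 GB left
disk 7: place f11 (738 GB), 262 GB left
Final disks: [511,103,292] [620,227] [692] [522,440] [954] [570] [738].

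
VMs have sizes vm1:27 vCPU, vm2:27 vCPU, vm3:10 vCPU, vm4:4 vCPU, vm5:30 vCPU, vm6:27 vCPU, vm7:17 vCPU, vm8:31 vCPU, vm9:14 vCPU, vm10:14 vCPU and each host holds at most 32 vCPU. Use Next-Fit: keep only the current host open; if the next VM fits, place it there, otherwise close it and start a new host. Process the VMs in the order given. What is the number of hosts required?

host 1: place vm1 (27 vCPU), 5 vCPU left
host 2: place vm2 (27 vCPU), 5 vCPU left
host 3: place vm3 (10 vCPU), 22 vCPU left
host 3: place vm4 (4 vCPU), 18 vCPU left
host 4: place vm5 (30 vCPU), 2 vCPU left
host 5: place vm6 (27 vCPU), 5 vCPU left
host 6: place vm7 (17 vCPU), 15 vCPU left
host 7: place vm8 (31 vCPU), 1 vCPU left
host 8: place vm9 (14 vCPU), 18 vCPU left
host 8: place vm10 (14 vCPU), 4 vCPU left
Final hosts: [27] [27] [10,4] [30] [27] [17] [31] [14,14].

8 hosts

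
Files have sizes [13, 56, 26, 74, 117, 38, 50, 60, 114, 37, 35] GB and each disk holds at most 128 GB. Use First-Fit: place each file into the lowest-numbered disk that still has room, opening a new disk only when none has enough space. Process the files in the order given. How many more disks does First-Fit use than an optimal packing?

1

First-Fit: [13,56,26] [74,38] [117] [50,60] [114] [37,35] → 6 disks.
Total size 620 GB; any packing needs at least ⌈620/128⌉ = 5 disks.
An optimal packing achieves that bound: [117] [114,13] [74,50] [60,38,26] [56,37,35] → 5 disks.
Excess: 6 − 5 = 1.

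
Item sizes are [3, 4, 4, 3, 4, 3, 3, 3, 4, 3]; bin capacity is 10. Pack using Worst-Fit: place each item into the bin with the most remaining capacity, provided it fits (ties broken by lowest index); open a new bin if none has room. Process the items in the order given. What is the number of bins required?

4 bins

bin 1: place 3, 7 left
bin 1: place 4, 3 left
bin 2: place 4, 6 left
bin 2: place 3, 3 left
bin 3: place 4, 6 left
bin 3: place 3, 3 left
bin 1: place 3, 0 left
bin 2: place 3, 0 left
bin 4: place 4, 6 left
bin 4: place 3, 3 left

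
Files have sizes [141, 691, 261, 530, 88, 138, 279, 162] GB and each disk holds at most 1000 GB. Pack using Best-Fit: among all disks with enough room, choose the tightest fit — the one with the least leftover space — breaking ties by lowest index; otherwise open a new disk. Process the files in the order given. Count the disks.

3

Put 141 GB in disk 1; 859 GB remain.
Put 691 GB in disk 1; 168 GB remain.
Put 261 GB in disk 2; 739 GB remain.
Put 530 GB in disk 2; 209 GB remain.
Put 88 GB in disk 1; 80 GB remain.
Put 138 GB in disk 2; 71 GB remain.
Put 279 GB in disk 3; 721 GB remain.
Put 162 GB in disk 3; 559 GB remain.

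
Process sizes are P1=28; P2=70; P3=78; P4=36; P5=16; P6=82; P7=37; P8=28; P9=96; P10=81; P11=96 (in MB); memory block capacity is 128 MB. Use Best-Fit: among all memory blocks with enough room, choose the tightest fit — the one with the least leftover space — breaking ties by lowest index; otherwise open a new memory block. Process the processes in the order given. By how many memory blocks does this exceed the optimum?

0

Best-Fit: [28,70,16] [78,36] [82,37] [28,96] [81] [96] → 6 memory blocks.
Total size 648 MB; any packing needs at least ⌈648/128⌉ = 6 memory blocks.
So 6 is already optimal.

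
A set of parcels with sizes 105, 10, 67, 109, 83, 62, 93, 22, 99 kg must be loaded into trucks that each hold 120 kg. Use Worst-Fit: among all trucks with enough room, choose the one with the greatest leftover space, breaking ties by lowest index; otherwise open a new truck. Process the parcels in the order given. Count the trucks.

105 kg → truck 1 (remaining 15 kg)
10 kg → truck 1 (remaining 5 kg)
67 kg → truck 2 (remaining 53 kg)
109 kg → truck 3 (remaining 11 kg)
83 kg → truck 4 (remaining 37 kg)
62 kg → truck 5 (remaining 58 kg)
93 kg → truck 6 (remaining 27 kg)
22 kg → truck 5 (remaining 36 kg)
99 kg → truck 7 (remaining 21 kg)
Final trucks: [105,10] [67] [109] [83] [62,22] [93] [99].

7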